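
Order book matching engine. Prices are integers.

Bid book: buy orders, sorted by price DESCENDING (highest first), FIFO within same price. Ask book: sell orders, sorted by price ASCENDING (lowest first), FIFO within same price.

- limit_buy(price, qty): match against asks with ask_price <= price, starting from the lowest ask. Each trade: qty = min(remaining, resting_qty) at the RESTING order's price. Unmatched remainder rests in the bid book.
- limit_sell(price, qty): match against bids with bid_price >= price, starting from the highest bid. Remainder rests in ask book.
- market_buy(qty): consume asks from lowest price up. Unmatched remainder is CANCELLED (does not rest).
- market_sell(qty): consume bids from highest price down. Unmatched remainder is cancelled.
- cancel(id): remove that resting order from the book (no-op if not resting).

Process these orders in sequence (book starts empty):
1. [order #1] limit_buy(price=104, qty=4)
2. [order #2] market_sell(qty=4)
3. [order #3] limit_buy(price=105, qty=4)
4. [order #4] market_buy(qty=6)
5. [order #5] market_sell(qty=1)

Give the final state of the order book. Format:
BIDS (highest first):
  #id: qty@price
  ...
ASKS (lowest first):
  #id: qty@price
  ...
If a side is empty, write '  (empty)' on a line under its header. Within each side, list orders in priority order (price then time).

Answer: BIDS (highest first):
  #3: 3@105
ASKS (lowest first):
  (empty)

Derivation:
After op 1 [order #1] limit_buy(price=104, qty=4): fills=none; bids=[#1:4@104] asks=[-]
After op 2 [order #2] market_sell(qty=4): fills=#1x#2:4@104; bids=[-] asks=[-]
After op 3 [order #3] limit_buy(price=105, qty=4): fills=none; bids=[#3:4@105] asks=[-]
After op 4 [order #4] market_buy(qty=6): fills=none; bids=[#3:4@105] asks=[-]
After op 5 [order #5] market_sell(qty=1): fills=#3x#5:1@105; bids=[#3:3@105] asks=[-]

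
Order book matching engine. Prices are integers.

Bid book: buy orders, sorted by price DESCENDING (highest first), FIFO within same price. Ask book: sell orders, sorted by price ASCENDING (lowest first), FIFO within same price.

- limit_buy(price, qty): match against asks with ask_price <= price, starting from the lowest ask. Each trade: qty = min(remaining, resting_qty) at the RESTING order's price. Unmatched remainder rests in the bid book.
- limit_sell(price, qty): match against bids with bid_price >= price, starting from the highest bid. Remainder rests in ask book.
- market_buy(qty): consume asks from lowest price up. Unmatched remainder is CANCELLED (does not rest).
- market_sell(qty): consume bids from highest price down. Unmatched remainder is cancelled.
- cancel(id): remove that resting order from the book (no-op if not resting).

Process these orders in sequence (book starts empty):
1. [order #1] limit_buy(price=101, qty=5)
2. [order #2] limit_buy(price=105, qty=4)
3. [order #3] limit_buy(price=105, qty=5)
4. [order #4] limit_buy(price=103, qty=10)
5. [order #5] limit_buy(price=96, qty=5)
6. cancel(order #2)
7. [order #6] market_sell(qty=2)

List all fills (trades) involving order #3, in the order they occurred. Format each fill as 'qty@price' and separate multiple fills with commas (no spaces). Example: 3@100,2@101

After op 1 [order #1] limit_buy(price=101, qty=5): fills=none; bids=[#1:5@101] asks=[-]
After op 2 [order #2] limit_buy(price=105, qty=4): fills=none; bids=[#2:4@105 #1:5@101] asks=[-]
After op 3 [order #3] limit_buy(price=105, qty=5): fills=none; bids=[#2:4@105 #3:5@105 #1:5@101] asks=[-]
After op 4 [order #4] limit_buy(price=103, qty=10): fills=none; bids=[#2:4@105 #3:5@105 #4:10@103 #1:5@101] asks=[-]
After op 5 [order #5] limit_buy(price=96, qty=5): fills=none; bids=[#2:4@105 #3:5@105 #4:10@103 #1:5@101 #5:5@96] asks=[-]
After op 6 cancel(order #2): fills=none; bids=[#3:5@105 #4:10@103 #1:5@101 #5:5@96] asks=[-]
After op 7 [order #6] market_sell(qty=2): fills=#3x#6:2@105; bids=[#3:3@105 #4:10@103 #1:5@101 #5:5@96] asks=[-]

Answer: 2@105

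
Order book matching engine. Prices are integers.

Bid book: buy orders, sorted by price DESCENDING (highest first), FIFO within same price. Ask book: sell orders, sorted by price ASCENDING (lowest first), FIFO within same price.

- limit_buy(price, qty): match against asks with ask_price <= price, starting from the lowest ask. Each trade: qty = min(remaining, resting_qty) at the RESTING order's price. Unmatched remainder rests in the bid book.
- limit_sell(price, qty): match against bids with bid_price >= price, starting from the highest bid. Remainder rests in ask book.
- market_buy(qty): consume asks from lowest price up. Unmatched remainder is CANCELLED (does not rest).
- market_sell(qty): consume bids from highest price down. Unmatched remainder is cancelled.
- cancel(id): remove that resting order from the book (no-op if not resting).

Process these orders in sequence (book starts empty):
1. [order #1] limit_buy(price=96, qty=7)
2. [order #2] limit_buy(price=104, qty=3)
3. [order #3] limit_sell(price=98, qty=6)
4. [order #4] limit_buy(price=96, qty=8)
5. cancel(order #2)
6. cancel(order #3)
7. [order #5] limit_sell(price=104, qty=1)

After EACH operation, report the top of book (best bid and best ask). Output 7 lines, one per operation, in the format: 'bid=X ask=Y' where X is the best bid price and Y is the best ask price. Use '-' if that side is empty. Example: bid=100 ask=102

Answer: bid=96 ask=-
bid=104 ask=-
bid=96 ask=98
bid=96 ask=98
bid=96 ask=98
bid=96 ask=-
bid=96 ask=104

Derivation:
After op 1 [order #1] limit_buy(price=96, qty=7): fills=none; bids=[#1:7@96] asks=[-]
After op 2 [order #2] limit_buy(price=104, qty=3): fills=none; bids=[#2:3@104 #1:7@96] asks=[-]
After op 3 [order #3] limit_sell(price=98, qty=6): fills=#2x#3:3@104; bids=[#1:7@96] asks=[#3:3@98]
After op 4 [order #4] limit_buy(price=96, qty=8): fills=none; bids=[#1:7@96 #4:8@96] asks=[#3:3@98]
After op 5 cancel(order #2): fills=none; bids=[#1:7@96 #4:8@96] asks=[#3:3@98]
After op 6 cancel(order #3): fills=none; bids=[#1:7@96 #4:8@96] asks=[-]
After op 7 [order #5] limit_sell(price=104, qty=1): fills=none; bids=[#1:7@96 #4:8@96] asks=[#5:1@104]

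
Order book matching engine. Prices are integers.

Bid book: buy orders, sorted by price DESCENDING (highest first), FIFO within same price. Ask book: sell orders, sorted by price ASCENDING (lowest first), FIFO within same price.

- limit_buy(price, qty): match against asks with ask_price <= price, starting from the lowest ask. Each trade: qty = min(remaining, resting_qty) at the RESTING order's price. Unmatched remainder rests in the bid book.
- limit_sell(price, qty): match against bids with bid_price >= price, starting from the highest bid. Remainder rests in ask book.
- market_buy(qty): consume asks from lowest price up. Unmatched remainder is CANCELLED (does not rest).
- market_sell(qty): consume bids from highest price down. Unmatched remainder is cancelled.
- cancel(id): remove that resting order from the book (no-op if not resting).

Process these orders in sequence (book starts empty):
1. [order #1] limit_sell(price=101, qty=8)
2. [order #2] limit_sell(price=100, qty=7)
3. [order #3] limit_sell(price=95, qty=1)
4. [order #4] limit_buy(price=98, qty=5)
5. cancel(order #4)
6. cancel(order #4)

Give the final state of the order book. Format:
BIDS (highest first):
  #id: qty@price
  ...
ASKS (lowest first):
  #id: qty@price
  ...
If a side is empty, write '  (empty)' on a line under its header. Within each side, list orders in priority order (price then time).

Answer: BIDS (highest first):
  (empty)
ASKS (lowest first):
  #2: 7@100
  #1: 8@101

Derivation:
After op 1 [order #1] limit_sell(price=101, qty=8): fills=none; bids=[-] asks=[#1:8@101]
After op 2 [order #2] limit_sell(price=100, qty=7): fills=none; bids=[-] asks=[#2:7@100 #1:8@101]
After op 3 [order #3] limit_sell(price=95, qty=1): fills=none; bids=[-] asks=[#3:1@95 #2:7@100 #1:8@101]
After op 4 [order #4] limit_buy(price=98, qty=5): fills=#4x#3:1@95; bids=[#4:4@98] asks=[#2:7@100 #1:8@101]
After op 5 cancel(order #4): fills=none; bids=[-] asks=[#2:7@100 #1:8@101]
After op 6 cancel(order #4): fills=none; bids=[-] asks=[#2:7@100 #1:8@101]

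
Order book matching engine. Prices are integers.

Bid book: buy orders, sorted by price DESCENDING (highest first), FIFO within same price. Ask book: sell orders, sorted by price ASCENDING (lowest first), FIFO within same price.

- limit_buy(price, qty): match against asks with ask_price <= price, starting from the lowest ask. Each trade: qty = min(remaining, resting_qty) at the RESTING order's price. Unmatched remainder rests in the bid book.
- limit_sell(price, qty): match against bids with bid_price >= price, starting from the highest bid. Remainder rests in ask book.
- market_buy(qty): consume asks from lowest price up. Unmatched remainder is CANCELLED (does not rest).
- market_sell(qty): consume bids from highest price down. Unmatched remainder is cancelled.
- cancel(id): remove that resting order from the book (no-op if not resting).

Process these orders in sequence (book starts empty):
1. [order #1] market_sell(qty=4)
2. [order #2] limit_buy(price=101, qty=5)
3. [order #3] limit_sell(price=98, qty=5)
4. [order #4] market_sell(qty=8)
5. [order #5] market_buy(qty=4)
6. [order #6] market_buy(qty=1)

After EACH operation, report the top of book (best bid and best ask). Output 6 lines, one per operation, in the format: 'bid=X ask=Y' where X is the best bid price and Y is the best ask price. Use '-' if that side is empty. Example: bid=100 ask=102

After op 1 [order #1] market_sell(qty=4): fills=none; bids=[-] asks=[-]
After op 2 [order #2] limit_buy(price=101, qty=5): fills=none; bids=[#2:5@101] asks=[-]
After op 3 [order #3] limit_sell(price=98, qty=5): fills=#2x#3:5@101; bids=[-] asks=[-]
After op 4 [order #4] market_sell(qty=8): fills=none; bids=[-] asks=[-]
After op 5 [order #5] market_buy(qty=4): fills=none; bids=[-] asks=[-]
After op 6 [order #6] market_buy(qty=1): fills=none; bids=[-] asks=[-]

Answer: bid=- ask=-
bid=101 ask=-
bid=- ask=-
bid=- ask=-
bid=- ask=-
bid=- ask=-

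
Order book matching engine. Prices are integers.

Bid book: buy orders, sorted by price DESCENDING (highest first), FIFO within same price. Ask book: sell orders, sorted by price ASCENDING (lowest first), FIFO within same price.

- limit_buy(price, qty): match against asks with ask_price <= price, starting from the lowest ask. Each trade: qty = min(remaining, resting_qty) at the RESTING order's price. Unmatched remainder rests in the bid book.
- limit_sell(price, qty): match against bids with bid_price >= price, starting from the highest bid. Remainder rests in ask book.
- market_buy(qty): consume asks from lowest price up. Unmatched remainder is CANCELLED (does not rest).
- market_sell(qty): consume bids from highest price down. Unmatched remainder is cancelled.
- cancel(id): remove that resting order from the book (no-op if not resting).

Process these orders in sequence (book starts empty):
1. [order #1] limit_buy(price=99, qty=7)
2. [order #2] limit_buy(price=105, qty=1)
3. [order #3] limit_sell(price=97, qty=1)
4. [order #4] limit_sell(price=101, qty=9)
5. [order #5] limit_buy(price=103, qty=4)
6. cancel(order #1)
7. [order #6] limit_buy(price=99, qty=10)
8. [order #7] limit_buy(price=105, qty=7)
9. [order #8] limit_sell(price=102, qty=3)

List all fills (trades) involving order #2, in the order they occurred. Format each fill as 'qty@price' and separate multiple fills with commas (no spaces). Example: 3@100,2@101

Answer: 1@105

Derivation:
After op 1 [order #1] limit_buy(price=99, qty=7): fills=none; bids=[#1:7@99] asks=[-]
After op 2 [order #2] limit_buy(price=105, qty=1): fills=none; bids=[#2:1@105 #1:7@99] asks=[-]
After op 3 [order #3] limit_sell(price=97, qty=1): fills=#2x#3:1@105; bids=[#1:7@99] asks=[-]
After op 4 [order #4] limit_sell(price=101, qty=9): fills=none; bids=[#1:7@99] asks=[#4:9@101]
After op 5 [order #5] limit_buy(price=103, qty=4): fills=#5x#4:4@101; bids=[#1:7@99] asks=[#4:5@101]
After op 6 cancel(order #1): fills=none; bids=[-] asks=[#4:5@101]
After op 7 [order #6] limit_buy(price=99, qty=10): fills=none; bids=[#6:10@99] asks=[#4:5@101]
After op 8 [order #7] limit_buy(price=105, qty=7): fills=#7x#4:5@101; bids=[#7:2@105 #6:10@99] asks=[-]
After op 9 [order #8] limit_sell(price=102, qty=3): fills=#7x#8:2@105; bids=[#6:10@99] asks=[#8:1@102]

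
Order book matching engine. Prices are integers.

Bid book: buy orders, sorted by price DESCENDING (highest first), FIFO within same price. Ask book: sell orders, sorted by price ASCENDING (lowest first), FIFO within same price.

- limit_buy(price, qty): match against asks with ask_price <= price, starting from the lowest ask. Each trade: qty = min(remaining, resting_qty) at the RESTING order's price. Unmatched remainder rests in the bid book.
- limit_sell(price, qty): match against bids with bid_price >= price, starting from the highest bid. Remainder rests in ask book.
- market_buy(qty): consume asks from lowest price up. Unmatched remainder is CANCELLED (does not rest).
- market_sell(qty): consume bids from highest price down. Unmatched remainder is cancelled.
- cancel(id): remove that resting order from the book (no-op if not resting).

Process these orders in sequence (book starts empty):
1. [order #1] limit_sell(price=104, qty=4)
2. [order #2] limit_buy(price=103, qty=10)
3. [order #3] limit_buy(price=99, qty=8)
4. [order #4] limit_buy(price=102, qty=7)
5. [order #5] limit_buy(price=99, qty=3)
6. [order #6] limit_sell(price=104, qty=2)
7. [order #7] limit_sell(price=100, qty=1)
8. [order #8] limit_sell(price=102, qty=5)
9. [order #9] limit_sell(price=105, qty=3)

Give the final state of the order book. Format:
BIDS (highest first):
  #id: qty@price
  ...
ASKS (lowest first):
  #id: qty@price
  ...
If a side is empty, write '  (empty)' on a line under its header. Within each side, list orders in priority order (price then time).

Answer: BIDS (highest first):
  #2: 4@103
  #4: 7@102
  #3: 8@99
  #5: 3@99
ASKS (lowest first):
  #1: 4@104
  #6: 2@104
  #9: 3@105

Derivation:
After op 1 [order #1] limit_sell(price=104, qty=4): fills=none; bids=[-] asks=[#1:4@104]
After op 2 [order #2] limit_buy(price=103, qty=10): fills=none; bids=[#2:10@103] asks=[#1:4@104]
After op 3 [order #3] limit_buy(price=99, qty=8): fills=none; bids=[#2:10@103 #3:8@99] asks=[#1:4@104]
After op 4 [order #4] limit_buy(price=102, qty=7): fills=none; bids=[#2:10@103 #4:7@102 #3:8@99] asks=[#1:4@104]
After op 5 [order #5] limit_buy(price=99, qty=3): fills=none; bids=[#2:10@103 #4:7@102 #3:8@99 #5:3@99] asks=[#1:4@104]
After op 6 [order #6] limit_sell(price=104, qty=2): fills=none; bids=[#2:10@103 #4:7@102 #3:8@99 #5:3@99] asks=[#1:4@104 #6:2@104]
After op 7 [order #7] limit_sell(price=100, qty=1): fills=#2x#7:1@103; bids=[#2:9@103 #4:7@102 #3:8@99 #5:3@99] asks=[#1:4@104 #6:2@104]
After op 8 [order #8] limit_sell(price=102, qty=5): fills=#2x#8:5@103; bids=[#2:4@103 #4:7@102 #3:8@99 #5:3@99] asks=[#1:4@104 #6:2@104]
After op 9 [order #9] limit_sell(price=105, qty=3): fills=none; bids=[#2:4@103 #4:7@102 #3:8@99 #5:3@99] asks=[#1:4@104 #6:2@104 #9:3@105]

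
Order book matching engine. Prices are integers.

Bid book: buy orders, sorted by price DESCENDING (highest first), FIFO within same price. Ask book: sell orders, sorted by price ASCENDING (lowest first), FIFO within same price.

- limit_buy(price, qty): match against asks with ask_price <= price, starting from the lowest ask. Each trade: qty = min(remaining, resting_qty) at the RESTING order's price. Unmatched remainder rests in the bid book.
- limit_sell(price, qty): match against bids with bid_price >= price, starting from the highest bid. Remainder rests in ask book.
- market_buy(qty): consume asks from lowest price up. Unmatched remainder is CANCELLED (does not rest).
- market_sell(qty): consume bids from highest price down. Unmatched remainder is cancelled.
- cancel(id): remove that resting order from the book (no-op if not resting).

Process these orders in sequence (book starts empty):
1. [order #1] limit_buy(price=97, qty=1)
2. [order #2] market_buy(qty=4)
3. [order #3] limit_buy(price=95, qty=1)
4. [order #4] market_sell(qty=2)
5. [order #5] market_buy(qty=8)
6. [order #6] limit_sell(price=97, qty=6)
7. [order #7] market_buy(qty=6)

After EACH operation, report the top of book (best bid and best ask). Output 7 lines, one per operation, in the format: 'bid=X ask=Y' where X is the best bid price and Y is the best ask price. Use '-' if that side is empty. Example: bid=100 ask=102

After op 1 [order #1] limit_buy(price=97, qty=1): fills=none; bids=[#1:1@97] asks=[-]
After op 2 [order #2] market_buy(qty=4): fills=none; bids=[#1:1@97] asks=[-]
After op 3 [order #3] limit_buy(price=95, qty=1): fills=none; bids=[#1:1@97 #3:1@95] asks=[-]
After op 4 [order #4] market_sell(qty=2): fills=#1x#4:1@97 #3x#4:1@95; bids=[-] asks=[-]
After op 5 [order #5] market_buy(qty=8): fills=none; bids=[-] asks=[-]
After op 6 [order #6] limit_sell(price=97, qty=6): fills=none; bids=[-] asks=[#6:6@97]
After op 7 [order #7] market_buy(qty=6): fills=#7x#6:6@97; bids=[-] asks=[-]

Answer: bid=97 ask=-
bid=97 ask=-
bid=97 ask=-
bid=- ask=-
bid=- ask=-
bid=- ask=97
bid=- ask=-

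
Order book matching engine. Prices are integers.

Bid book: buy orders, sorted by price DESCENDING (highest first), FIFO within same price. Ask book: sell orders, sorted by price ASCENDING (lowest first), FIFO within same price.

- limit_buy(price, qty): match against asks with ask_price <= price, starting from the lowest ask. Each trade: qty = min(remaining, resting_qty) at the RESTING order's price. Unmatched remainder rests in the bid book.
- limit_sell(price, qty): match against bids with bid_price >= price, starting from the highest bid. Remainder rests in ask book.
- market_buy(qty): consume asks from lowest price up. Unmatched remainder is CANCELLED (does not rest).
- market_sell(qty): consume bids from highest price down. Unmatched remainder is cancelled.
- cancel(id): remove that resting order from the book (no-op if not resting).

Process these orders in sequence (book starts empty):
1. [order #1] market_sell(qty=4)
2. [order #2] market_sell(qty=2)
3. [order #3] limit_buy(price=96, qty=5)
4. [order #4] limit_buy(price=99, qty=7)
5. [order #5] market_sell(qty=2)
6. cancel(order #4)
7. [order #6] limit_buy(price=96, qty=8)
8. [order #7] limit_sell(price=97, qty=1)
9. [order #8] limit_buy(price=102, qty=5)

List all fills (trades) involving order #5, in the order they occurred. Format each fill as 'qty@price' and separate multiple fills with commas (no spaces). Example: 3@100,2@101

Answer: 2@99

Derivation:
After op 1 [order #1] market_sell(qty=4): fills=none; bids=[-] asks=[-]
After op 2 [order #2] market_sell(qty=2): fills=none; bids=[-] asks=[-]
After op 3 [order #3] limit_buy(price=96, qty=5): fills=none; bids=[#3:5@96] asks=[-]
After op 4 [order #4] limit_buy(price=99, qty=7): fills=none; bids=[#4:7@99 #3:5@96] asks=[-]
After op 5 [order #5] market_sell(qty=2): fills=#4x#5:2@99; bids=[#4:5@99 #3:5@96] asks=[-]
After op 6 cancel(order #4): fills=none; bids=[#3:5@96] asks=[-]
After op 7 [order #6] limit_buy(price=96, qty=8): fills=none; bids=[#3:5@96 #6:8@96] asks=[-]
After op 8 [order #7] limit_sell(price=97, qty=1): fills=none; bids=[#3:5@96 #6:8@96] asks=[#7:1@97]
After op 9 [order #8] limit_buy(price=102, qty=5): fills=#8x#7:1@97; bids=[#8:4@102 #3:5@96 #6:8@96] asks=[-]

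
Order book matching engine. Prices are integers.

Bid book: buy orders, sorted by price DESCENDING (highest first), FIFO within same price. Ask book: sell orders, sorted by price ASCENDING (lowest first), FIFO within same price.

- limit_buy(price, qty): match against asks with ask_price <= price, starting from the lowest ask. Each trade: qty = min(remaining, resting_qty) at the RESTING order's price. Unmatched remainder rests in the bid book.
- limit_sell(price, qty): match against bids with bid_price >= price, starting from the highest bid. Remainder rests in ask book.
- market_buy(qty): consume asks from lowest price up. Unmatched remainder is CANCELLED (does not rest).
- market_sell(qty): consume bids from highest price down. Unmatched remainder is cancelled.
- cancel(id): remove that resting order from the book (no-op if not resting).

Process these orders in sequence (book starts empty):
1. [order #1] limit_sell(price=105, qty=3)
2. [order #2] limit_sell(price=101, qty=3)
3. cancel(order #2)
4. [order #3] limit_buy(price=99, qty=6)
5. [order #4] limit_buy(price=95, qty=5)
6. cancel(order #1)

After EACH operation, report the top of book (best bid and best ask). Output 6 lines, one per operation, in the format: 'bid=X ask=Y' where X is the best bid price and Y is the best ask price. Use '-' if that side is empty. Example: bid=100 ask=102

After op 1 [order #1] limit_sell(price=105, qty=3): fills=none; bids=[-] asks=[#1:3@105]
After op 2 [order #2] limit_sell(price=101, qty=3): fills=none; bids=[-] asks=[#2:3@101 #1:3@105]
After op 3 cancel(order #2): fills=none; bids=[-] asks=[#1:3@105]
After op 4 [order #3] limit_buy(price=99, qty=6): fills=none; bids=[#3:6@99] asks=[#1:3@105]
After op 5 [order #4] limit_buy(price=95, qty=5): fills=none; bids=[#3:6@99 #4:5@95] asks=[#1:3@105]
After op 6 cancel(order #1): fills=none; bids=[#3:6@99 #4:5@95] asks=[-]

Answer: bid=- ask=105
bid=- ask=101
bid=- ask=105
bid=99 ask=105
bid=99 ask=105
bid=99 ask=-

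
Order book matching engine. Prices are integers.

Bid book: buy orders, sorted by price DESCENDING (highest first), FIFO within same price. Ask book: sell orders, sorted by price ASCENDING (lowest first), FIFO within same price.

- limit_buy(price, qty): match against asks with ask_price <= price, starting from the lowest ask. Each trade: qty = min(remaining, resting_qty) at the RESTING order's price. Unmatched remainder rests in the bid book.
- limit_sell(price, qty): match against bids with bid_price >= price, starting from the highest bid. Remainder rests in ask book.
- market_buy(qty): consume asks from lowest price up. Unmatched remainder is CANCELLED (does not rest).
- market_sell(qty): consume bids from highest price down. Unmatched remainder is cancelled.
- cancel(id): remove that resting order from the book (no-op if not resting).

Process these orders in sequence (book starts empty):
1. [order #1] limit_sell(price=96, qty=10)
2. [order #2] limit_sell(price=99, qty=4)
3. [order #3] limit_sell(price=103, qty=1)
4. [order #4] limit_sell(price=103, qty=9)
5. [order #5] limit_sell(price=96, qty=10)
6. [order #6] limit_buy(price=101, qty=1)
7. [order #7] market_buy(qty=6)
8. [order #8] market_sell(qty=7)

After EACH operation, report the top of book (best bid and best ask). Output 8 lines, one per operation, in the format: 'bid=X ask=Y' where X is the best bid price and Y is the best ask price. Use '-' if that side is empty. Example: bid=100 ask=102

After op 1 [order #1] limit_sell(price=96, qty=10): fills=none; bids=[-] asks=[#1:10@96]
After op 2 [order #2] limit_sell(price=99, qty=4): fills=none; bids=[-] asks=[#1:10@96 #2:4@99]
After op 3 [order #3] limit_sell(price=103, qty=1): fills=none; bids=[-] asks=[#1:10@96 #2:4@99 #3:1@103]
After op 4 [order #4] limit_sell(price=103, qty=9): fills=none; bids=[-] asks=[#1:10@96 #2:4@99 #3:1@103 #4:9@103]
After op 5 [order #5] limit_sell(price=96, qty=10): fills=none; bids=[-] asks=[#1:10@96 #5:10@96 #2:4@99 #3:1@103 #4:9@103]
After op 6 [order #6] limit_buy(price=101, qty=1): fills=#6x#1:1@96; bids=[-] asks=[#1:9@96 #5:10@96 #2:4@99 #3:1@103 #4:9@103]
After op 7 [order #7] market_buy(qty=6): fills=#7x#1:6@96; bids=[-] asks=[#1:3@96 #5:10@96 #2:4@99 #3:1@103 #4:9@103]
After op 8 [order #8] market_sell(qty=7): fills=none; bids=[-] asks=[#1:3@96 #5:10@96 #2:4@99 #3:1@103 #4:9@103]

Answer: bid=- ask=96
bid=- ask=96
bid=- ask=96
bid=- ask=96
bid=- ask=96
bid=- ask=96
bid=- ask=96
bid=- ask=96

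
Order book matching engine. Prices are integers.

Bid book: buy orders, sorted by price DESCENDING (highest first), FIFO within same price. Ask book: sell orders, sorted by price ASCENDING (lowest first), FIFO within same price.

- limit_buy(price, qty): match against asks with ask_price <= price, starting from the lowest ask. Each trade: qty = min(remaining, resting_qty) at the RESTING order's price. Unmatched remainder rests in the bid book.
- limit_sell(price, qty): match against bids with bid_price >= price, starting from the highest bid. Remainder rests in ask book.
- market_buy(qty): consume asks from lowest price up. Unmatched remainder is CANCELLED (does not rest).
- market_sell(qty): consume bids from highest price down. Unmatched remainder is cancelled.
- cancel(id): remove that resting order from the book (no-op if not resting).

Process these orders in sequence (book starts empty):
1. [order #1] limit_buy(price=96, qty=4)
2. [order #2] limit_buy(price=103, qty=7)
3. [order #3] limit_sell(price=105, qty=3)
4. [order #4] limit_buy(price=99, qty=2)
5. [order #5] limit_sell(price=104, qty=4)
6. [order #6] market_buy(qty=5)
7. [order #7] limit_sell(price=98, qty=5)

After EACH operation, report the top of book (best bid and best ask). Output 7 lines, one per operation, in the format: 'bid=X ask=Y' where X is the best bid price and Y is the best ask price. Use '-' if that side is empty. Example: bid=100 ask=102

After op 1 [order #1] limit_buy(price=96, qty=4): fills=none; bids=[#1:4@96] asks=[-]
After op 2 [order #2] limit_buy(price=103, qty=7): fills=none; bids=[#2:7@103 #1:4@96] asks=[-]
After op 3 [order #3] limit_sell(price=105, qty=3): fills=none; bids=[#2:7@103 #1:4@96] asks=[#3:3@105]
After op 4 [order #4] limit_buy(price=99, qty=2): fills=none; bids=[#2:7@103 #4:2@99 #1:4@96] asks=[#3:3@105]
After op 5 [order #5] limit_sell(price=104, qty=4): fills=none; bids=[#2:7@103 #4:2@99 #1:4@96] asks=[#5:4@104 #3:3@105]
After op 6 [order #6] market_buy(qty=5): fills=#6x#5:4@104 #6x#3:1@105; bids=[#2:7@103 #4:2@99 #1:4@96] asks=[#3:2@105]
After op 7 [order #7] limit_sell(price=98, qty=5): fills=#2x#7:5@103; bids=[#2:2@103 #4:2@99 #1:4@96] asks=[#3:2@105]

Answer: bid=96 ask=-
bid=103 ask=-
bid=103 ask=105
bid=103 ask=105
bid=103 ask=104
bid=103 ask=105
bid=103 ask=105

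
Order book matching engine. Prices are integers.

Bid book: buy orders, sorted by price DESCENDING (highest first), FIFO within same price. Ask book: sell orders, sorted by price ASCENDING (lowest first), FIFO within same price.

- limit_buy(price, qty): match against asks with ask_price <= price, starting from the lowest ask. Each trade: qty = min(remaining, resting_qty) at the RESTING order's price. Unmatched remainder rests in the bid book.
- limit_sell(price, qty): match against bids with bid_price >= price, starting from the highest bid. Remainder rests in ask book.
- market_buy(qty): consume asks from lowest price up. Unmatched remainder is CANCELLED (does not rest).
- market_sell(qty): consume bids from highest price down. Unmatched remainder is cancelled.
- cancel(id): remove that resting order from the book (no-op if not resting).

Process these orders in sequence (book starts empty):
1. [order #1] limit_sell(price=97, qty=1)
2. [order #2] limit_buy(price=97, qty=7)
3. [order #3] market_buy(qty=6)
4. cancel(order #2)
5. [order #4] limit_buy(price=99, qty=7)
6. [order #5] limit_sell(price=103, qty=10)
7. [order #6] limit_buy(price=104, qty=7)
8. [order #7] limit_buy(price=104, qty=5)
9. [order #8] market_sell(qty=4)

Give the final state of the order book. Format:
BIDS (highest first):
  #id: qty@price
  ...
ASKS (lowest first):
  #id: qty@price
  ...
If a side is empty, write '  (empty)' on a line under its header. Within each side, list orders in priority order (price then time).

After op 1 [order #1] limit_sell(price=97, qty=1): fills=none; bids=[-] asks=[#1:1@97]
After op 2 [order #2] limit_buy(price=97, qty=7): fills=#2x#1:1@97; bids=[#2:6@97] asks=[-]
After op 3 [order #3] market_buy(qty=6): fills=none; bids=[#2:6@97] asks=[-]
After op 4 cancel(order #2): fills=none; bids=[-] asks=[-]
After op 5 [order #4] limit_buy(price=99, qty=7): fills=none; bids=[#4:7@99] asks=[-]
After op 6 [order #5] limit_sell(price=103, qty=10): fills=none; bids=[#4:7@99] asks=[#5:10@103]
After op 7 [order #6] limit_buy(price=104, qty=7): fills=#6x#5:7@103; bids=[#4:7@99] asks=[#5:3@103]
After op 8 [order #7] limit_buy(price=104, qty=5): fills=#7x#5:3@103; bids=[#7:2@104 #4:7@99] asks=[-]
After op 9 [order #8] market_sell(qty=4): fills=#7x#8:2@104 #4x#8:2@99; bids=[#4:5@99] asks=[-]

Answer: BIDS (highest first):
  #4: 5@99
ASKS (lowest first):
  (empty)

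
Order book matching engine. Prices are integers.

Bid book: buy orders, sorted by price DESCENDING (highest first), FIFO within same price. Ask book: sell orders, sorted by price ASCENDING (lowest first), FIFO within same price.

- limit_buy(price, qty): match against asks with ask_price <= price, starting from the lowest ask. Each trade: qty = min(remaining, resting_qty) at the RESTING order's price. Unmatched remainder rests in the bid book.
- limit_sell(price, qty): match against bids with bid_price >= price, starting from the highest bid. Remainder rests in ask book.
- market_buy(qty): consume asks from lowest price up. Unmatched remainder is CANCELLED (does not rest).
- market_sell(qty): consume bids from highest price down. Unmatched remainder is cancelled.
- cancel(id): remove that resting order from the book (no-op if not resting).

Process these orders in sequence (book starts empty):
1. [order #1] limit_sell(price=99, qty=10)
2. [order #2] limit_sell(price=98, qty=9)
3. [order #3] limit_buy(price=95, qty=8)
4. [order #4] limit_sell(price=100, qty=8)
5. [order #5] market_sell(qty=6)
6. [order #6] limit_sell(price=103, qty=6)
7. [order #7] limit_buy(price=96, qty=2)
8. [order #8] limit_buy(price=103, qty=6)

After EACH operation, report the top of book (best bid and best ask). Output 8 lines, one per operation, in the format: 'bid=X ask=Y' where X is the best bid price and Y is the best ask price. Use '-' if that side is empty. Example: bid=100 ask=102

Answer: bid=- ask=99
bid=- ask=98
bid=95 ask=98
bid=95 ask=98
bid=95 ask=98
bid=95 ask=98
bid=96 ask=98
bid=96 ask=98

Derivation:
After op 1 [order #1] limit_sell(price=99, qty=10): fills=none; bids=[-] asks=[#1:10@99]
After op 2 [order #2] limit_sell(price=98, qty=9): fills=none; bids=[-] asks=[#2:9@98 #1:10@99]
After op 3 [order #3] limit_buy(price=95, qty=8): fills=none; bids=[#3:8@95] asks=[#2:9@98 #1:10@99]
After op 4 [order #4] limit_sell(price=100, qty=8): fills=none; bids=[#3:8@95] asks=[#2:9@98 #1:10@99 #4:8@100]
After op 5 [order #5] market_sell(qty=6): fills=#3x#5:6@95; bids=[#3:2@95] asks=[#2:9@98 #1:10@99 #4:8@100]
After op 6 [order #6] limit_sell(price=103, qty=6): fills=none; bids=[#3:2@95] asks=[#2:9@98 #1:10@99 #4:8@100 #6:6@103]
After op 7 [order #7] limit_buy(price=96, qty=2): fills=none; bids=[#7:2@96 #3:2@95] asks=[#2:9@98 #1:10@99 #4:8@100 #6:6@103]
After op 8 [order #8] limit_buy(price=103, qty=6): fills=#8x#2:6@98; bids=[#7:2@96 #3:2@95] asks=[#2:3@98 #1:10@99 #4:8@100 #6:6@103]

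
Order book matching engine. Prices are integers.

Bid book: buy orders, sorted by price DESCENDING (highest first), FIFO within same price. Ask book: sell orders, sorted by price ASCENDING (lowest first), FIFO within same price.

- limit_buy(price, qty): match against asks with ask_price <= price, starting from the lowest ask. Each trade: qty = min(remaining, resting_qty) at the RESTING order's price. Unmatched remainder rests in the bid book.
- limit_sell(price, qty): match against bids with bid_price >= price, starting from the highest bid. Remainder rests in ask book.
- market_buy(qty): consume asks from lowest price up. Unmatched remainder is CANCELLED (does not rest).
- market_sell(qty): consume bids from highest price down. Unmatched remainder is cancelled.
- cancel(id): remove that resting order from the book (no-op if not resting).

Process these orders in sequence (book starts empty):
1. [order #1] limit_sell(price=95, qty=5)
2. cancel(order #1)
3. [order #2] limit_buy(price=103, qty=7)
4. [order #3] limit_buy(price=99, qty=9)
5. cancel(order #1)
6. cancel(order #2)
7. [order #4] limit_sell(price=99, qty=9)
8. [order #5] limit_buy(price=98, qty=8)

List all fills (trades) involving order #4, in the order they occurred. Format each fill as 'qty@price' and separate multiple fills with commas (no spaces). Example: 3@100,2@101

After op 1 [order #1] limit_sell(price=95, qty=5): fills=none; bids=[-] asks=[#1:5@95]
After op 2 cancel(order #1): fills=none; bids=[-] asks=[-]
After op 3 [order #2] limit_buy(price=103, qty=7): fills=none; bids=[#2:7@103] asks=[-]
After op 4 [order #3] limit_buy(price=99, qty=9): fills=none; bids=[#2:7@103 #3:9@99] asks=[-]
After op 5 cancel(order #1): fills=none; bids=[#2:7@103 #3:9@99] asks=[-]
After op 6 cancel(order #2): fills=none; bids=[#3:9@99] asks=[-]
After op 7 [order #4] limit_sell(price=99, qty=9): fills=#3x#4:9@99; bids=[-] asks=[-]
After op 8 [order #5] limit_buy(price=98, qty=8): fills=none; bids=[#5:8@98] asks=[-]

Answer: 9@99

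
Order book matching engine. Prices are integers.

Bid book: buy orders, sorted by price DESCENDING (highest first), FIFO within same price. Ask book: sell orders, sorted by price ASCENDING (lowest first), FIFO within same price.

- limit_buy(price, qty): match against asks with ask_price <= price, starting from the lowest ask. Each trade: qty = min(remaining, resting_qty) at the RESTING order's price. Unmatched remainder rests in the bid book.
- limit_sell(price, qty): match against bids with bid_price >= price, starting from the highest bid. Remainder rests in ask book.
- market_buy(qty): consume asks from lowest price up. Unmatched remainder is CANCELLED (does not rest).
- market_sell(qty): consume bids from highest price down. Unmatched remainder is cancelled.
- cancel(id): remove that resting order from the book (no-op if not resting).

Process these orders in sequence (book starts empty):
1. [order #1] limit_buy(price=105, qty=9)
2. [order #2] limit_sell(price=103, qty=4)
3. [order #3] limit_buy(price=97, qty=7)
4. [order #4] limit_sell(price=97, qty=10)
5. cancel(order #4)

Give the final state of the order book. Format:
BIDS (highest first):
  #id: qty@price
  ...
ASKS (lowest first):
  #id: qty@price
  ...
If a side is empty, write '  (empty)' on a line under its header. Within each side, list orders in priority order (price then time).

After op 1 [order #1] limit_buy(price=105, qty=9): fills=none; bids=[#1:9@105] asks=[-]
After op 2 [order #2] limit_sell(price=103, qty=4): fills=#1x#2:4@105; bids=[#1:5@105] asks=[-]
After op 3 [order #3] limit_buy(price=97, qty=7): fills=none; bids=[#1:5@105 #3:7@97] asks=[-]
After op 4 [order #4] limit_sell(price=97, qty=10): fills=#1x#4:5@105 #3x#4:5@97; bids=[#3:2@97] asks=[-]
After op 5 cancel(order #4): fills=none; bids=[#3:2@97] asks=[-]

Answer: BIDS (highest first):
  #3: 2@97
ASKS (lowest first):
  (empty)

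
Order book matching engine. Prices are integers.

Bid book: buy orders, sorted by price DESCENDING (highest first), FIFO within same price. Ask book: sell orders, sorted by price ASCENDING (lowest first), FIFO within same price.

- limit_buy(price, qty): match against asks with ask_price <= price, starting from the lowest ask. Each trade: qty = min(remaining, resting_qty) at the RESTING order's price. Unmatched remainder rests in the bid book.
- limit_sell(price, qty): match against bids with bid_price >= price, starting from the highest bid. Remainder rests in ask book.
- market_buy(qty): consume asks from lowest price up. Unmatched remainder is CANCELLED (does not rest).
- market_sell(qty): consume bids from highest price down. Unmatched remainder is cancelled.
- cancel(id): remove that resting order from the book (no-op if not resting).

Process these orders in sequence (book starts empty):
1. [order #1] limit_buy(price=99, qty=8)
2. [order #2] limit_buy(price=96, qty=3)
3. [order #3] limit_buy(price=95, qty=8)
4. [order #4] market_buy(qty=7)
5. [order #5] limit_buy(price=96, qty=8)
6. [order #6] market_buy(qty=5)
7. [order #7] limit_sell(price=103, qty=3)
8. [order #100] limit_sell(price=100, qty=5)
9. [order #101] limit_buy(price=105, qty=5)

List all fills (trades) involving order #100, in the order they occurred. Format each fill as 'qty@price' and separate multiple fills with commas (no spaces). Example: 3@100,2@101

Answer: 5@100

Derivation:
After op 1 [order #1] limit_buy(price=99, qty=8): fills=none; bids=[#1:8@99] asks=[-]
After op 2 [order #2] limit_buy(price=96, qty=3): fills=none; bids=[#1:8@99 #2:3@96] asks=[-]
After op 3 [order #3] limit_buy(price=95, qty=8): fills=none; bids=[#1:8@99 #2:3@96 #3:8@95] asks=[-]
After op 4 [order #4] market_buy(qty=7): fills=none; bids=[#1:8@99 #2:3@96 #3:8@95] asks=[-]
After op 5 [order #5] limit_buy(price=96, qty=8): fills=none; bids=[#1:8@99 #2:3@96 #5:8@96 #3:8@95] asks=[-]
After op 6 [order #6] market_buy(qty=5): fills=none; bids=[#1:8@99 #2:3@96 #5:8@96 #3:8@95] asks=[-]
After op 7 [order #7] limit_sell(price=103, qty=3): fills=none; bids=[#1:8@99 #2:3@96 #5:8@96 #3:8@95] asks=[#7:3@103]
After op 8 [order #100] limit_sell(price=100, qty=5): fills=none; bids=[#1:8@99 #2:3@96 #5:8@96 #3:8@95] asks=[#100:5@100 #7:3@103]
After op 9 [order #101] limit_buy(price=105, qty=5): fills=#101x#100:5@100; bids=[#1:8@99 #2:3@96 #5:8@96 #3:8@95] asks=[#7:3@103]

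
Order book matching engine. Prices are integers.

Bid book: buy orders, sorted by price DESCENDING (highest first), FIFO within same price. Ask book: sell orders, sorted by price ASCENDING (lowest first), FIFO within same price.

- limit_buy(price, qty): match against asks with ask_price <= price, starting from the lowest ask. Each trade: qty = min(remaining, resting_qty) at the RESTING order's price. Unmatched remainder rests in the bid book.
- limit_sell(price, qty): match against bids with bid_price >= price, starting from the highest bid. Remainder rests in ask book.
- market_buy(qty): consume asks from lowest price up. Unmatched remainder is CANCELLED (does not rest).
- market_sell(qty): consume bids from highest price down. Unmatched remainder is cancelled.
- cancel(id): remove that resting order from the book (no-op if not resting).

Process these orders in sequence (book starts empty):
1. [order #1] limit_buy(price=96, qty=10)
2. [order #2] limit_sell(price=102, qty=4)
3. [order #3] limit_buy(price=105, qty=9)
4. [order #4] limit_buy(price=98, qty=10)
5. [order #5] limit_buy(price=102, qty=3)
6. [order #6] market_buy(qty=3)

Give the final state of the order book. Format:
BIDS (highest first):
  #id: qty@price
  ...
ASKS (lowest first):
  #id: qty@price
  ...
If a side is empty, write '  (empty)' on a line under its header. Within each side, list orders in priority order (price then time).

Answer: BIDS (highest first):
  #3: 5@105
  #5: 3@102
  #4: 10@98
  #1: 10@96
ASKS (lowest first):
  (empty)

Derivation:
After op 1 [order #1] limit_buy(price=96, qty=10): fills=none; bids=[#1:10@96] asks=[-]
After op 2 [order #2] limit_sell(price=102, qty=4): fills=none; bids=[#1:10@96] asks=[#2:4@102]
After op 3 [order #3] limit_buy(price=105, qty=9): fills=#3x#2:4@102; bids=[#3:5@105 #1:10@96] asks=[-]
After op 4 [order #4] limit_buy(price=98, qty=10): fills=none; bids=[#3:5@105 #4:10@98 #1:10@96] asks=[-]
After op 5 [order #5] limit_buy(price=102, qty=3): fills=none; bids=[#3:5@105 #5:3@102 #4:10@98 #1:10@96] asks=[-]
After op 6 [order #6] market_buy(qty=3): fills=none; bids=[#3:5@105 #5:3@102 #4:10@98 #1:10@96] asks=[-]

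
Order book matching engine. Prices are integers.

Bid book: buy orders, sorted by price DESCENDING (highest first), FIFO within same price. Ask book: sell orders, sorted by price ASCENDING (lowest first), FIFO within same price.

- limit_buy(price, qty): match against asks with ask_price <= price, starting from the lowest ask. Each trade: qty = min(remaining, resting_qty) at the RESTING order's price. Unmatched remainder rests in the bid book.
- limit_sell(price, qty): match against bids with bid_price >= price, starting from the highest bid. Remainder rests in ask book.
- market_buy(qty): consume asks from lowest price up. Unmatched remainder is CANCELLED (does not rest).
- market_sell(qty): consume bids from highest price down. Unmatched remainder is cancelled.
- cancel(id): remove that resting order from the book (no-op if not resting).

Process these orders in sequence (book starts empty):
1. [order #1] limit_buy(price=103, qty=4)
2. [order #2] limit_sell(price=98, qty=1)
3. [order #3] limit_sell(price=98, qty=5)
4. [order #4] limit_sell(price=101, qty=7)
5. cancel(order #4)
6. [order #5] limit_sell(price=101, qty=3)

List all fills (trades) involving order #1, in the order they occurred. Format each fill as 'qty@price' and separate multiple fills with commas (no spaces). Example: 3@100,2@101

After op 1 [order #1] limit_buy(price=103, qty=4): fills=none; bids=[#1:4@103] asks=[-]
After op 2 [order #2] limit_sell(price=98, qty=1): fills=#1x#2:1@103; bids=[#1:3@103] asks=[-]
After op 3 [order #3] limit_sell(price=98, qty=5): fills=#1x#3:3@103; bids=[-] asks=[#3:2@98]
After op 4 [order #4] limit_sell(price=101, qty=7): fills=none; bids=[-] asks=[#3:2@98 #4:7@101]
After op 5 cancel(order #4): fills=none; bids=[-] asks=[#3:2@98]
After op 6 [order #5] limit_sell(price=101, qty=3): fills=none; bids=[-] asks=[#3:2@98 #5:3@101]

Answer: 1@103,3@103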